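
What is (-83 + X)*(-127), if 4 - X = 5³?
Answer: 25908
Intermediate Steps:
X = -121 (X = 4 - 1*5³ = 4 - 1*125 = 4 - 125 = -121)
(-83 + X)*(-127) = (-83 - 121)*(-127) = -204*(-127) = 25908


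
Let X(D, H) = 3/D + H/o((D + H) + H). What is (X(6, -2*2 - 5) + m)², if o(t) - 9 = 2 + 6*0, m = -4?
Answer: 9025/484 ≈ 18.647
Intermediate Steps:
o(t) = 11 (o(t) = 9 + (2 + 6*0) = 9 + (2 + 0) = 9 + 2 = 11)
X(D, H) = 3/D + H/11
(X(6, -2*2 - 5) + m)² = ((3/6 + (-2*2 - 5)/11) - 4)² = ((3*(⅙) + (-4 - 5)/11) - 4)² = ((½ + (1/11)*(-9)) - 4)² = ((½ - 9/11) - 4)² = (-7/22 - 4)² = (-95/22)² = 9025/484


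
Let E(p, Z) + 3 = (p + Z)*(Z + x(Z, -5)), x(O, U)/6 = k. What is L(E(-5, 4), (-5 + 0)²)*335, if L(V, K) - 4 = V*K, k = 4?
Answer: -258285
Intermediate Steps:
x(O, U) = 24 (x(O, U) = 6*4 = 24)
E(p, Z) = -3 + (24 + Z)*(Z + p) (E(p, Z) = -3 + (p + Z)*(Z + 24) = -3 + (Z + p)*(24 + Z) = -3 + (24 + Z)*(Z + p))
L(V, K) = 4 + K*V (L(V, K) = 4 + V*K = 4 + K*V)
L(E(-5, 4), (-5 + 0)²)*335 = (4 + (-5 + 0)²*(-3 + 4² + 24*4 + 24*(-5) + 4*(-5)))*335 = (4 + (-5)²*(-3 + 16 + 96 - 120 - 20))*335 = (4 + 25*(-31))*335 = (4 - 775)*335 = -771*335 = -258285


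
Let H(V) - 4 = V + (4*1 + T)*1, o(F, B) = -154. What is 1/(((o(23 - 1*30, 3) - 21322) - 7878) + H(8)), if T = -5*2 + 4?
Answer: -1/29344 ≈ -3.4078e-5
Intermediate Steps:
T = -6 (T = -10 + 4 = -6)
H(V) = 2 + V (H(V) = 4 + (V + (4*1 - 6)*1) = 4 + (V + (4 - 6)*1) = 4 + (V - 2*1) = 4 + (V - 2) = 4 + (-2 + V) = 2 + V)
1/(((o(23 - 1*30, 3) - 21322) - 7878) + H(8)) = 1/(((-154 - 21322) - 7878) + (2 + 8)) = 1/((-21476 - 7878) + 10) = 1/(-29354 + 10) = 1/(-29344) = -1/29344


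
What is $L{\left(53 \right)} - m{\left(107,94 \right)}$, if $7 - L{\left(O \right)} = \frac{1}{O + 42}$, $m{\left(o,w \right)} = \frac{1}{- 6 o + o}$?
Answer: $\frac{71067}{10165} \approx 6.9913$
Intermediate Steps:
$m{\left(o,w \right)} = - \frac{1}{5 o}$ ($m{\left(o,w \right)} = \frac{1}{\left(-5\right) o} = - \frac{1}{5 o}$)
$L{\left(O \right)} = 7 - \frac{1}{42 + O}$ ($L{\left(O \right)} = 7 - \frac{1}{O + 42} = 7 - \frac{1}{42 + O}$)
$L{\left(53 \right)} - m{\left(107,94 \right)} = \frac{293 + 7 \cdot 53}{42 + 53} - - \frac{1}{5 \cdot 107} = \frac{293 + 371}{95} - \left(- \frac{1}{5}\right) \frac{1}{107} = \frac{1}{95} \cdot 664 - - \frac{1}{535} = \frac{664}{95} + \frac{1}{535} = \frac{71067}{10165}$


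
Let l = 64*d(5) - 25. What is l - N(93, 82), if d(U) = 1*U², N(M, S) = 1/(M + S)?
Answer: 275624/175 ≈ 1575.0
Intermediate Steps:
d(U) = U²
l = 1575 (l = 64*5² - 25 = 64*25 - 25 = 1600 - 25 = 1575)
l - N(93, 82) = 1575 - 1/(93 + 82) = 1575 - 1/175 = 275624/175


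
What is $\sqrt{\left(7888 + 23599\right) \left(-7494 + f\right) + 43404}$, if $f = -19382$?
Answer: $2 i \sqrt{211550302} \approx 29090.0 i$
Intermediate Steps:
$\sqrt{\left(7888 + 23599\right) \left(-7494 + f\right) + 43404} = \sqrt{\left(7888 + 23599\right) \left(-7494 - 19382\right) + 43404} = \sqrt{31487 \left(-26876\right) + 43404} = \sqrt{-846244612 + 43404} = \sqrt{-846201208} = 2 i \sqrt{211550302}$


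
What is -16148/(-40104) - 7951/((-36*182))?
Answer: 5898175/3649464 ≈ 1.6162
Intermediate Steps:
-16148/(-40104) - 7951/((-36*182)) = -16148*(-1/40104) - 7951/(-6552) = 4037/10026 - 7951*(-1/6552) = 4037/10026 + 7951/6552 = 5898175/3649464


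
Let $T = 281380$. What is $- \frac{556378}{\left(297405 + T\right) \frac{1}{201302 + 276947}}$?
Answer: $- \frac{266087222122}{578785} \approx -4.5973 \cdot 10^{5}$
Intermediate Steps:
$- \frac{556378}{\left(297405 + T\right) \frac{1}{201302 + 276947}} = - \frac{556378}{\left(297405 + 281380\right) \frac{1}{201302 + 276947}} = - \frac{556378}{578785 \cdot \frac{1}{478249}} = - \frac{556378}{\frac{578785}{478249}} = \left(-556378\right) \frac{478249}{578785} = - \frac{266087222122}{578785}$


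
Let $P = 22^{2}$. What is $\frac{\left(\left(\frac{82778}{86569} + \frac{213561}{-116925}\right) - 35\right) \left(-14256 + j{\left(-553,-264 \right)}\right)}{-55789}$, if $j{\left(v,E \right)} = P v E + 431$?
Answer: $\frac{1221446844927876762}{26890511392925} \approx 45423.0$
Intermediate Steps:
$P = 484$
$j{\left(v,E \right)} = 431 + 484 E v$ ($j{\left(v,E \right)} = 484 v E + 431 = 484 E v + 431 = 431 + 484 E v$)
$\frac{\left(\left(\frac{82778}{86569} + \frac{213561}{-116925}\right) - 35\right) \left(-14256 + j{\left(-553,-264 \right)}\right)}{-55789} = \frac{\left(\left(\frac{82778}{86569} + \frac{213561}{-116925}\right) - 35\right) \left(-14256 + \left(431 + 484 \left(-264\right) \left(-553\right)\right)\right)}{-55789} = \left(\left(82778 \cdot \frac{1}{86569} + 213561 \left(- \frac{1}{116925}\right)\right) - 35\right) \left(-14256 + \left(431 + 70660128\right)\right) \left(- \frac{1}{55789}\right) = \left(\left(\frac{82778}{86569} - \frac{71187}{38975}\right) - 35\right) \left(-14256 + 70660559\right) \left(- \frac{1}{55789}\right) = \left(- \frac{2936314853}{3374026775} - 35\right) 70646303 \left(- \frac{1}{55789}\right) = \left(- \frac{121027251978}{3374026775}\right) 70646303 \left(- \frac{1}{55789}\right) = \left(- \frac{1221446844927876762}{482003825}\right) \left(- \frac{1}{55789}\right) = \frac{1221446844927876762}{26890511392925}$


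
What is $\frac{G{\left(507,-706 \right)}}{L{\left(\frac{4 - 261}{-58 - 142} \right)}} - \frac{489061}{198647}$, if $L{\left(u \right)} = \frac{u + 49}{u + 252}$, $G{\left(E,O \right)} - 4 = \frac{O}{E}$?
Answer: $\frac{10809429702599}{1012880989653} \approx 10.672$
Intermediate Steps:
$G{\left(E,O \right)} = 4 + \frac{O}{E}$
$L{\left(u \right)} = \frac{49 + u}{252 + u}$
$\frac{G{\left(507,-706 \right)}}{L{\left(\frac{4 - 261}{-58 - 142} \right)}} - \frac{489061}{198647} = \frac{4 - \frac{706}{507}}{\frac{1}{252 + \frac{4 - 261}{-58 - 142}} \left(49 + \frac{4 - 261}{-58 - 142}\right)} - \frac{489061}{198647} = \frac{4 - \frac{706}{507}}{\frac{1}{252 - \frac{257}{-200}} \left(49 - \frac{257}{-200}\right)} - \frac{489061}{198647} = \frac{4 - \frac{706}{507}}{\frac{1}{252 - - \frac{257}{200}} \left(49 - - \frac{257}{200}\right)} - \frac{489061}{198647} = \frac{1322}{507 \frac{49 + \frac{257}{200}}{252 + \frac{257}{200}}} - \frac{489061}{198647} = \frac{1322}{507 \frac{1}{\frac{50657}{200}} \cdot \frac{10057}{200}} - \frac{489061}{198647} = \frac{1322}{507 \cdot \frac{200}{50657} \cdot \frac{10057}{200}} - \frac{489061}{198647} = \frac{1322}{507 \cdot \frac{10057}{50657}} - \frac{489061}{198647} = \frac{1322}{507} \cdot \frac{50657}{10057} - \frac{489061}{198647} = \frac{66968554}{5098899} - \frac{489061}{198647} = \frac{10809429702599}{1012880989653}$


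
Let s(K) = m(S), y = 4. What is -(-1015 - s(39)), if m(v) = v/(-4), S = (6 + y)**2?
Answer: 990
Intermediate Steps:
S = 100 (S = (6 + 4)**2 = 10**2 = 100)
m(v) = -v/4 (m(v) = v*(-1/4) = -v/4)
s(K) = -25 (s(K) = -1/4*100 = -25)
-(-1015 - s(39)) = -(-1015 - 1*(-25)) = -(-1015 + 25) = -1*(-990) = 990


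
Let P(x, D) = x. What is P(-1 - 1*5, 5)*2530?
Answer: -15180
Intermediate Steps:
P(-1 - 1*5, 5)*2530 = (-1 - 1*5)*2530 = (-1 - 5)*2530 = -6*2530 = -15180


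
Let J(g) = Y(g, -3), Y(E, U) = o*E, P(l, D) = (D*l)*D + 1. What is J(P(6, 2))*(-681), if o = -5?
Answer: 85125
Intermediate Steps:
P(l, D) = 1 + l*D² (P(l, D) = l*D² + 1 = 1 + l*D²)
Y(E, U) = -5*E
J(g) = -5*g
J(P(6, 2))*(-681) = -5*(1 + 6*2²)*(-681) = -5*(1 + 6*4)*(-681) = -5*(1 + 24)*(-681) = -5*25*(-681) = -125*(-681) = 85125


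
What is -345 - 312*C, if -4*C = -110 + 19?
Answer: -7443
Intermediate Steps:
C = 91/4 (C = -(-110 + 19)/4 = -1/4*(-91) = 91/4 ≈ 22.750)
-345 - 312*C = -345 - 312*91/4 = -345 - 7098 = -7443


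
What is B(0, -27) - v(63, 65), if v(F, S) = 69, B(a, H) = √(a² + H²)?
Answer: -42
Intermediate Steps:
B(a, H) = √(H² + a²)
B(0, -27) - v(63, 65) = √((-27)² + 0²) - 1*69 = √(729 + 0) - 69 = √729 - 69 = 27 - 69 = -42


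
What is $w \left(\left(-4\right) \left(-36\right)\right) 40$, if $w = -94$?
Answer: $-541440$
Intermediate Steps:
$w \left(\left(-4\right) \left(-36\right)\right) 40 = - 94 \left(\left(-4\right) \left(-36\right)\right) 40 = \left(-94\right) 144 \cdot 40 = \left(-13536\right) 40 = -541440$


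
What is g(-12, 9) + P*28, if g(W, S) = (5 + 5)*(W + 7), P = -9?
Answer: -302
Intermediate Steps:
g(W, S) = 70 + 10*W (g(W, S) = 10*(7 + W) = 70 + 10*W)
g(-12, 9) + P*28 = (70 + 10*(-12)) - 9*28 = (70 - 120) - 252 = -50 - 252 = -302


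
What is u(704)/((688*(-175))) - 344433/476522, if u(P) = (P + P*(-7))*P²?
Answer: 62346797015403/3585828050 ≈ 17387.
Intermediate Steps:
u(P) = -6*P³ (u(P) = (P - 7*P)*P² = (-6*P)*P² = -6*P³)
u(704)/((688*(-175))) - 344433/476522 = (-6*704³)/((688*(-175))) - 344433/476522 = -6*348913664/(-120400) - 344433*1/476522 = -2093481984*(-1/120400) - 344433/476522 = 130842624/7525 - 344433/476522 = 62346797015403/3585828050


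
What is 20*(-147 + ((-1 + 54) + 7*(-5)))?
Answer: -2580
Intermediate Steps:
20*(-147 + ((-1 + 54) + 7*(-5))) = 20*(-147 + (53 - 35)) = 20*(-147 + 18) = 20*(-129) = -2580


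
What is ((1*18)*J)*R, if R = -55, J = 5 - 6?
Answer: 990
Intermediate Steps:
J = -1
((1*18)*J)*R = ((1*18)*(-1))*(-55) = (18*(-1))*(-55) = -18*(-55) = 990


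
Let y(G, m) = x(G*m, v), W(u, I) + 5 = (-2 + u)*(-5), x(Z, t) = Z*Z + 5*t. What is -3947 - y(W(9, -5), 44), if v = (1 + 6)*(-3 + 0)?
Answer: -3101442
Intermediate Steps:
v = -21 (v = 7*(-3) = -21)
x(Z, t) = Z**2 + 5*t
W(u, I) = 5 - 5*u (W(u, I) = -5 + (-2 + u)*(-5) = -5 + (10 - 5*u) = 5 - 5*u)
y(G, m) = -105 + G**2*m**2 (y(G, m) = (G*m)**2 + 5*(-21) = G**2*m**2 - 105 = -105 + G**2*m**2)
-3947 - y(W(9, -5), 44) = -3947 - (-105 + (5 - 5*9)**2*44**2) = -3947 - (-105 + (5 - 45)**2*1936) = -3947 - (-105 + (-40)**2*1936) = -3947 - (-105 + 1600*1936) = -3947 - (-105 + 3097600) = -3947 - 1*3097495 = -3947 - 3097495 = -3101442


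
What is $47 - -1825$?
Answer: $1872$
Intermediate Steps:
$47 - -1825 = 47 + 1825 = 1872$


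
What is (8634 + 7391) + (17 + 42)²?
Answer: 19506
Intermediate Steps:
(8634 + 7391) + (17 + 42)² = 16025 + 59² = 16025 + 3481 = 19506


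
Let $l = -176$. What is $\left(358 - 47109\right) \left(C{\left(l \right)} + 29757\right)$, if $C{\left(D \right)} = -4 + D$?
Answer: $-1382754327$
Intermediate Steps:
$\left(358 - 47109\right) \left(C{\left(l \right)} + 29757\right) = \left(358 - 47109\right) \left(\left(-4 - 176\right) + 29757\right) = - 46751 \left(-180 + 29757\right) = \left(-46751\right) 29577 = -1382754327$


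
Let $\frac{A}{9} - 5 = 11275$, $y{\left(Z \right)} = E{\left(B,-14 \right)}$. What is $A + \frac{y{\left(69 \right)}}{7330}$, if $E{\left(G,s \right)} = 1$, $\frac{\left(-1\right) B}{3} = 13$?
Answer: $\frac{744141601}{7330} \approx 1.0152 \cdot 10^{5}$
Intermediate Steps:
$B = -39$ ($B = \left(-3\right) 13 = -39$)
$y{\left(Z \right)} = 1$
$A = 101520$ ($A = 45 + 9 \cdot 11275 = 45 + 101475 = 101520$)
$A + \frac{y{\left(69 \right)}}{7330} = 101520 + 1 \cdot \frac{1}{7330} = 101520 + \frac{1}{7330} = \frac{744141601}{7330}$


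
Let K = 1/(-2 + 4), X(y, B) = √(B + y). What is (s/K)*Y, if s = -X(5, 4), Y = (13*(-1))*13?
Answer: 1014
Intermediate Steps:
K = ½ (K = 1/2 = ½ ≈ 0.50000)
Y = -169 (Y = -13*13 = -169)
s = -3 (s = -√(4 + 5) = -√9 = -1*3 = -3)
(s/K)*Y = -3/½*(-169) = -3*2*(-169) = -6*(-169) = 1014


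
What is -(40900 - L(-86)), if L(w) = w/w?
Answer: -40899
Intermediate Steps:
L(w) = 1
-(40900 - L(-86)) = -(40900 - 1*1) = -(40900 - 1) = -1*40899 = -40899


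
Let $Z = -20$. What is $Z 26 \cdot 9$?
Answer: $-4680$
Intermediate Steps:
$Z 26 \cdot 9 = \left(-20\right) 26 \cdot 9 = \left(-520\right) 9 = -4680$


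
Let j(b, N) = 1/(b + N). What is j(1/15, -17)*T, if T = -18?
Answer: 135/127 ≈ 1.0630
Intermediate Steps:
j(b, N) = 1/(N + b)
j(1/15, -17)*T = -18/(-17 + 1/15) = -18/(-254/15) = -15/254*(-18) = 135/127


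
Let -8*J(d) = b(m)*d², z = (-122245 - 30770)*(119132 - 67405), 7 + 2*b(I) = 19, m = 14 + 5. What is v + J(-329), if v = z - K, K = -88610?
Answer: -31659997903/4 ≈ -7.9150e+9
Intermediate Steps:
m = 19
b(I) = 6 (b(I) = -7/2 + (½)*19 = -7/2 + 19/2 = 6)
z = -7915006905 (z = -153015*51727 = -7915006905)
J(d) = -3*d²/4
v = -7914918295 (v = -7915006905 - 1*(-88610) = -7915006905 + 88610 = -7914918295)
v + J(-329) = -7914918295 - ¾*(-329)² = -7914918295 - ¾*108241 = -7914918295 - 324723/4 = -31659997903/4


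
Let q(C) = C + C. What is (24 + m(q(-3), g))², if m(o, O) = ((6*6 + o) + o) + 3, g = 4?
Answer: 2601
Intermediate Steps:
q(C) = 2*C
m(o, O) = 39 + 2*o (m(o, O) = ((36 + o) + o) + 3 = (36 + 2*o) + 3 = 39 + 2*o)
(24 + m(q(-3), g))² = (24 + (39 + 2*(2*(-3))))² = (24 + (39 + 2*(-6)))² = (24 + (39 - 12))² = (24 + 27)² = 51² = 2601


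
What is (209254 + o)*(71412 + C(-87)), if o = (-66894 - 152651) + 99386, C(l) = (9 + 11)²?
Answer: 6398090140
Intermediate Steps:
C(l) = 400 (C(l) = 20² = 400)
o = -120159 (o = -219545 + 99386 = -120159)
(209254 + o)*(71412 + C(-87)) = (209254 - 120159)*(71412 + 400) = 89095*71812 = 6398090140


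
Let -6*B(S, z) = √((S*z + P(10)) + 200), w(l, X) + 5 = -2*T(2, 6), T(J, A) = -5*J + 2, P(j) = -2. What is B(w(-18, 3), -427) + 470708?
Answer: 470708 - I*√4499/6 ≈ 4.7071e+5 - 11.179*I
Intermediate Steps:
T(J, A) = 2 - 5*J
w(l, X) = 11 (w(l, X) = -5 - 2*(2 - 5*2) = -5 - 2*(2 - 10) = -5 - 2*(-8) = -5 + 16 = 11)
B(S, z) = -√(198 + S*z)/6 (B(S, z) = -√((S*z - 2) + 200)/6 = -√((-2 + S*z) + 200)/6 = -√(198 + S*z)/6)
B(w(-18, 3), -427) + 470708 = -√(198 + 11*(-427))/6 + 470708 = -√(198 - 4697)/6 + 470708 = -I*√4499/6 + 470708 = 470708 - I*√4499/6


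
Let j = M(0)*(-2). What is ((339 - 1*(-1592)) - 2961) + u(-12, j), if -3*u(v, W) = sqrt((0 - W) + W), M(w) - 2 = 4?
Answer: -1030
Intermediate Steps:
M(w) = 6 (M(w) = 2 + 4 = 6)
j = -12 (j = 6*(-2) = -12)
u(v, W) = 0 (u(v, W) = -sqrt((0 - W) + W)/3 = -sqrt(-W + W)/3 = -sqrt(0)/3 = -1/3*0 = 0)
((339 - 1*(-1592)) - 2961) + u(-12, j) = ((339 - 1*(-1592)) - 2961) + 0 = ((339 + 1592) - 2961) + 0 = (1931 - 2961) + 0 = -1030 + 0 = -1030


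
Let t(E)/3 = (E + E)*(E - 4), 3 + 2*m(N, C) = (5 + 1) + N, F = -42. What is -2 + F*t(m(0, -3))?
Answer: 943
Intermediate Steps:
m(N, C) = 3/2 + N/2 (m(N, C) = -3/2 + ((5 + 1) + N)/2 = -3/2 + (6 + N)/2 = -3/2 + (3 + N/2) = 3/2 + N/2)
t(E) = 6*E*(-4 + E) (t(E) = 3*((E + E)*(E - 4)) = 3*((2*E)*(-4 + E)) = 3*(2*E*(-4 + E)) = 6*E*(-4 + E))
-2 + F*t(m(0, -3)) = -2 - 252*(3/2 + (½)*0)*(-4 + (3/2 + (½)*0)) = -2 - 252*(3/2 + 0)*(-4 + (3/2 + 0)) = -2 - 252*3*(-4 + 3/2)/2 = -2 - 252*3*(-5)/(2*2) = -2 - 42*(-45/2) = -2 + 945 = 943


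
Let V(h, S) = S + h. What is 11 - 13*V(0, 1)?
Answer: -2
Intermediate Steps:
11 - 13*V(0, 1) = 11 - 13*(1 + 0) = 11 - 13*1 = 11 - 13 = -2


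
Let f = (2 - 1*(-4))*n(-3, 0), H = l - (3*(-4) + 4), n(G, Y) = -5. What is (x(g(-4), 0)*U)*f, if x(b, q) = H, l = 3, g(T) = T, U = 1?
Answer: -330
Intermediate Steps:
H = 11 (H = 3 - (3*(-4) + 4) = 3 - (-12 + 4) = 3 - 1*(-8) = 3 + 8 = 11)
x(b, q) = 11
f = -30 (f = (2 - 1*(-4))*(-5) = (2 + 4)*(-5) = 6*(-5) = -30)
(x(g(-4), 0)*U)*f = (11*1)*(-30) = 11*(-30) = -330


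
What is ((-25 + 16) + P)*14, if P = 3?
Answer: -84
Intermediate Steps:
((-25 + 16) + P)*14 = ((-25 + 16) + 3)*14 = (-9 + 3)*14 = -6*14 = -84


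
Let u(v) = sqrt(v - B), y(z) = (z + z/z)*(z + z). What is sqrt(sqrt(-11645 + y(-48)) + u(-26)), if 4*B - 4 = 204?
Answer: sqrt(I)*sqrt(sqrt(78) + sqrt(7133)) ≈ 6.8297 + 6.8297*I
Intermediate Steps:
B = 52 (B = 1 + (1/4)*204 = 1 + 51 = 52)
y(z) = 2*z*(1 + z) (y(z) = (z + 1)*(2*z) = (1 + z)*(2*z) = 2*z*(1 + z))
u(v) = sqrt(-52 + v) (u(v) = sqrt(v - 1*52) = sqrt(v - 52) = sqrt(-52 + v))
sqrt(sqrt(-11645 + y(-48)) + u(-26)) = sqrt(sqrt(-11645 + 2*(-48)*(1 - 48)) + sqrt(-52 - 26)) = sqrt(sqrt(-11645 + 2*(-48)*(-47)) + sqrt(-78)) = sqrt(sqrt(-11645 + 4512) + I*sqrt(78)) = sqrt(sqrt(-7133) + I*sqrt(78)) = sqrt(I*sqrt(7133) + I*sqrt(78)) = sqrt(I*sqrt(78) + I*sqrt(7133))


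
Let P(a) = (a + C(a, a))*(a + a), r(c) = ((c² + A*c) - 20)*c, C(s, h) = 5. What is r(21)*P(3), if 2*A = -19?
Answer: 223272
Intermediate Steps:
A = -19/2 (A = (½)*(-19) = -19/2 ≈ -9.5000)
r(c) = c*(-20 + c² - 19*c/2) (r(c) = ((c² - 19*c/2) - 20)*c = (-20 + c² - 19*c/2)*c = c*(-20 + c² - 19*c/2))
P(a) = 2*a*(5 + a) (P(a) = (a + 5)*(a + a) = (5 + a)*(2*a) = 2*a*(5 + a))
r(21)*P(3) = ((½)*21*(-40 - 19*21 + 2*21²))*(2*3*(5 + 3)) = ((½)*21*(-40 - 399 + 2*441))*(2*3*8) = ((½)*21*(-40 - 399 + 882))*48 = ((½)*21*443)*48 = (9303/2)*48 = 223272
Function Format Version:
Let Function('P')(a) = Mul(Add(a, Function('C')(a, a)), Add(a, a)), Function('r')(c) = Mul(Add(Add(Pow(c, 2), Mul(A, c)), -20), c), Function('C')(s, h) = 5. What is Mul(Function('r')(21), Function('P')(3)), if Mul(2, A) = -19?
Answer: 223272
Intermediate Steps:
A = Rational(-19, 2) (A = Mul(Rational(1, 2), -19) = Rational(-19, 2) ≈ -9.5000)
Function('r')(c) = Mul(c, Add(-20, Pow(c, 2), Mul(Rational(-19, 2), c))) (Function('r')(c) = Mul(Add(Add(Pow(c, 2), Mul(Rational(-19, 2), c)), -20), c) = Mul(Add(-20, Pow(c, 2), Mul(Rational(-19, 2), c)), c) = Mul(c, Add(-20, Pow(c, 2), Mul(Rational(-19, 2), c))))
Function('P')(a) = Mul(2, a, Add(5, a)) (Function('P')(a) = Mul(Add(a, 5), Add(a, a)) = Mul(Add(5, a), Mul(2, a)) = Mul(2, a, Add(5, a)))
Mul(Function('r')(21), Function('P')(3)) = Mul(Mul(Rational(1, 2), 21, Add(-40, Mul(-19, 21), Mul(2, Pow(21, 2)))), Mul(2, 3, Add(5, 3))) = Mul(Mul(Rational(1, 2), 21, Add(-40, -399, Mul(2, 441))), Mul(2, 3, 8)) = Mul(Mul(Rational(1, 2), 21, Add(-40, -399, 882)), 48) = Mul(Mul(Rational(1, 2), 21, 443), 48) = Mul(Rational(9303, 2), 48) = 223272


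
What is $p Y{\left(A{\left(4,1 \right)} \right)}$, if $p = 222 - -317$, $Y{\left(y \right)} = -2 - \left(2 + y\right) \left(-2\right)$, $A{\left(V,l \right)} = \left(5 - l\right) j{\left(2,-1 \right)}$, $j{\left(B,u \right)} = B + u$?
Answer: $5390$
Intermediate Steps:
$A{\left(V,l \right)} = 5 - l$ ($A{\left(V,l \right)} = \left(5 - l\right) \left(2 - 1\right) = \left(5 - l\right) 1 = 5 - l$)
$Y{\left(y \right)} = 2 + 2 y$ ($Y{\left(y \right)} = -2 - \left(-4 - 2 y\right) = -2 + \left(4 + 2 y\right) = 2 + 2 y$)
$p = 539$ ($p = 222 + 317 = 539$)
$p Y{\left(A{\left(4,1 \right)} \right)} = 539 \left(2 + 2 \left(5 - 1\right)\right) = 539 \left(2 + 2 \cdot 4\right) = 539 \left(2 + 8\right) = 539 \cdot 10 = 5390$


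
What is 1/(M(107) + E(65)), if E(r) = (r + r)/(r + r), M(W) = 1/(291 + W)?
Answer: 398/399 ≈ 0.99749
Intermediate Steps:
E(r) = 1 (E(r) = (2*r)/((2*r)) = (2*r)*(1/(2*r)) = 1)
1/(M(107) + E(65)) = 1/(1/(291 + 107) + 1) = 1/(1/398 + 1) = 1/(399/398) = 398/399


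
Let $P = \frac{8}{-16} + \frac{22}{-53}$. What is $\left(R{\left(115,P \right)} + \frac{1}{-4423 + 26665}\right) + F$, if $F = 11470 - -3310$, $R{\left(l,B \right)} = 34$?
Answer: $\frac{329492989}{22242} \approx 14814.0$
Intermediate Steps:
$P = - \frac{97}{106}$ ($P = 8 \left(- \frac{1}{16}\right) + 22 \left(- \frac{1}{53}\right) = - \frac{1}{2} - \frac{22}{53} = - \frac{97}{106} \approx -0.91509$)
$F = 14780$ ($F = 11470 + 3310 = 14780$)
$\left(R{\left(115,P \right)} + \frac{1}{-4423 + 26665}\right) + F = \left(34 + \frac{1}{-4423 + 26665}\right) + 14780 = \left(34 + \frac{1}{22242}\right) + 14780 = \frac{756229}{22242} + 14780 = \frac{329492989}{22242}$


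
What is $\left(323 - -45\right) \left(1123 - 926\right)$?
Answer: $72496$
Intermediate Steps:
$\left(323 - -45\right) \left(1123 - 926\right) = \left(323 + 45\right) 197 = 368 \cdot 197 = 72496$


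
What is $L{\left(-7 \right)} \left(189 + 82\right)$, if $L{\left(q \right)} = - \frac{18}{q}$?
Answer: $\frac{4878}{7} \approx 696.86$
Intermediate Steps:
$L{\left(-7 \right)} \left(189 + 82\right) = - \frac{18}{-7} \left(189 + 82\right) = \left(-18\right) \left(- \frac{1}{7}\right) 271 = \frac{18}{7} \cdot 271 = \frac{4878}{7}$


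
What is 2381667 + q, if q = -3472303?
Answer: -1090636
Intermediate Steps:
2381667 + q = 2381667 - 3472303 = -1090636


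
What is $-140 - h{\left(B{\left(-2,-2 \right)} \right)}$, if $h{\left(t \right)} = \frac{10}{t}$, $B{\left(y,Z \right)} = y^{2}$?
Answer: $- \frac{285}{2} \approx -142.5$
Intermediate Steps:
$-140 - h{\left(B{\left(-2,-2 \right)} \right)} = -140 - \frac{10}{\left(-2\right)^{2}} = -140 - \frac{10}{4} = -140 - 10 \cdot \frac{1}{4} = -140 - \frac{5}{2} = - \frac{285}{2}$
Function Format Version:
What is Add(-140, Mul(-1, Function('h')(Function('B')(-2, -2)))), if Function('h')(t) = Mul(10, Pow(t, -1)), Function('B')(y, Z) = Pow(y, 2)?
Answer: Rational(-285, 2) ≈ -142.50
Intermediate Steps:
Add(-140, Mul(-1, Function('h')(Function('B')(-2, -2)))) = Add(-140, Mul(-1, Mul(10, Pow(Pow(-2, 2), -1)))) = Add(-140, Mul(-1, Mul(10, Pow(4, -1)))) = Add(-140, Mul(-1, Mul(10, Rational(1, 4)))) = Add(-140, Mul(-1, Rational(5, 2))) = Add(-140, Rational(-5, 2)) = Rational(-285, 2)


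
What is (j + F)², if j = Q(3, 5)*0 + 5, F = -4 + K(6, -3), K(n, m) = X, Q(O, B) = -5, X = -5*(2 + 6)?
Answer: 1521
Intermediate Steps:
X = -40 (X = -5*8 = -40)
K(n, m) = -40
F = -44 (F = -4 - 40 = -44)
j = 5 (j = -5*0 + 5 = 0 + 5 = 5)
(j + F)² = (5 - 44)² = (-39)² = 1521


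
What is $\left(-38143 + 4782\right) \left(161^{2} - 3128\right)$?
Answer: $-760397273$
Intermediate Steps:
$\left(-38143 + 4782\right) \left(161^{2} - 3128\right) = - 33361 \left(25921 - 3128\right) = \left(-33361\right) 22793 = -760397273$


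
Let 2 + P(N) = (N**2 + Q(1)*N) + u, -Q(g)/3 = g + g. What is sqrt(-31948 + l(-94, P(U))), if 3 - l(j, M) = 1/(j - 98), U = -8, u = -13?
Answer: I*sqrt(18400317)/24 ≈ 178.73*I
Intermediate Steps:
Q(g) = -6*g (Q(g) = -3*(g + g) = -6*g)
P(N) = -15 + N**2 - 6*N (P(N) = -2 + ((N**2 + (-6*1)*N) - 13) = -2 + ((N**2 - 6*N) - 13) = -2 + (-13 + N**2 - 6*N) = -15 + N**2 - 6*N)
l(j, M) = 3 - 1/(-98 + j) (l(j, M) = 3 - 1/(j - 98) = 3 - 1/(-98 + j))
sqrt(-31948 + l(-94, P(U))) = sqrt(-31948 + (-295 + 3*(-94))/(-98 - 94)) = sqrt(-31948 + (-295 - 282)/(-192)) = sqrt(-31948 - 1/192*(-577)) = sqrt(-31948 + 577/192) = sqrt(-6133439/192) = I*sqrt(18400317)/24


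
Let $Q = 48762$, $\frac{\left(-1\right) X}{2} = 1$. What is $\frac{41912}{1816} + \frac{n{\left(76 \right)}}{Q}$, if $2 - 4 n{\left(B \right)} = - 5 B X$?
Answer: $\frac{510842203}{22137948} \approx 23.075$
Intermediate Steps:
$X = -2$ ($X = \left(-2\right) 1 = -2$)
$n{\left(B \right)} = \frac{1}{2} - \frac{5 B}{2}$ ($n{\left(B \right)} = \frac{1}{2} - \frac{- 5 B \left(-2\right)}{4} = \frac{1}{2} - \frac{10 B}{4} = \frac{1}{2} - \frac{5 B}{2}$)
$\frac{41912}{1816} + \frac{n{\left(76 \right)}}{Q} = \frac{41912}{1816} + \frac{\frac{1}{2} - 190}{48762} = 41912 \cdot \frac{1}{1816} + \left(\frac{1}{2} - 190\right) \frac{1}{48762} = \frac{5239}{227} - \frac{379}{97524} = \frac{510842203}{22137948}$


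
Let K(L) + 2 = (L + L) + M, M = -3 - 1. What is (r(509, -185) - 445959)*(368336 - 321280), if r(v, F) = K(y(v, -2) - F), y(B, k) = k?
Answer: -20968106544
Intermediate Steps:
M = -4
K(L) = -6 + 2*L (K(L) = -2 + ((L + L) - 4) = -2 + (2*L - 4) = -2 + (-4 + 2*L) = -6 + 2*L)
r(v, F) = -10 - 2*F (r(v, F) = -6 + 2*(-2 - F) = -6 + (-4 - 2*F) = -10 - 2*F)
(r(509, -185) - 445959)*(368336 - 321280) = ((-10 - 2*(-185)) - 445959)*(368336 - 321280) = ((-10 + 370) - 445959)*47056 = (360 - 445959)*47056 = -445599*47056 = -20968106544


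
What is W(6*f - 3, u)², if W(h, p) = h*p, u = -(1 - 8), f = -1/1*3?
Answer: 21609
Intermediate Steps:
f = -3 (f = -1*1*3 = -1*3 = -3)
u = 7 (u = -1*(-7) = 7)
W(6*f - 3, u)² = ((6*(-3) - 3)*7)² = ((-18 - 3)*7)² = (-21*7)² = (-147)² = 21609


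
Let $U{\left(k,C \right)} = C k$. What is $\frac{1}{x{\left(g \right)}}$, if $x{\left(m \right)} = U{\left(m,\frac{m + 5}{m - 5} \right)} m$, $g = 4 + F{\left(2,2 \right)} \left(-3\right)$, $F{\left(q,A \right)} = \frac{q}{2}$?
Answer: $- \frac{2}{3} \approx -0.66667$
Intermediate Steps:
$F{\left(q,A \right)} = \frac{q}{2}$ ($F{\left(q,A \right)} = q \frac{1}{2} = \frac{q}{2}$)
$g = 1$ ($g = 4 + \frac{1}{2} \cdot 2 \left(-3\right) = 4 + 1 \left(-3\right) = 4 - 3 = 1$)
$x{\left(m \right)} = \frac{m^{2} \left(5 + m\right)}{-5 + m}$ ($x{\left(m \right)} = \frac{m + 5}{m - 5} m m = \frac{5 + m}{-5 + m} m m = \frac{m \left(5 + m\right)}{-5 + m} m = \frac{m^{2} \left(5 + m\right)}{-5 + m}$)
$\frac{1}{x{\left(g \right)}} = \frac{1}{1^{2} \frac{1}{-5 + 1} \left(5 + 1\right)} = \frac{1}{1 \frac{1}{-4} \cdot 6} = \frac{1}{1 \left(- \frac{1}{4}\right) 6} = \frac{1}{- \frac{3}{2}} = - \frac{2}{3}$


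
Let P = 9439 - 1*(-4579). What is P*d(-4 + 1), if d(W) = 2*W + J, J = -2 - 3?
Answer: -154198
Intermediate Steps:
J = -5
P = 14018 (P = 9439 + 4579 = 14018)
d(W) = -5 + 2*W (d(W) = 2*W - 5 = -5 + 2*W)
P*d(-4 + 1) = 14018*(-5 + 2*(-4 + 1)) = 14018*(-5 + 2*(-3)) = 14018*(-5 - 6) = 14018*(-11) = -154198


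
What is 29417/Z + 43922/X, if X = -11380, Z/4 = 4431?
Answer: -110927017/50424780 ≈ -2.1999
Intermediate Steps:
Z = 17724 (Z = 4*4431 = 17724)
29417/Z + 43922/X = 29417/17724 + 43922/(-11380) = 29417*(1/17724) + 43922*(-1/11380) = 29417/17724 - 21961/5690 = -110927017/50424780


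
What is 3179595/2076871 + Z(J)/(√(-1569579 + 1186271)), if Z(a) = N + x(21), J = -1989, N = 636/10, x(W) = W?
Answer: 3179595/2076871 - 423*I*√95827/958270 ≈ 1.531 - 0.13665*I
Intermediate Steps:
N = 318/5 (N = 636*(⅒) = 318/5 ≈ 63.600)
Z(a) = 423/5 (Z(a) = 318/5 + 21 = 423/5)
3179595/2076871 + Z(J)/(√(-1569579 + 1186271)) = 3179595/2076871 + 423/(5*(√(-1569579 + 1186271))) = 3179595*(1/2076871) + 423/(5*(√(-383308))) = 3179595/2076871 + 423/(5*((2*I*√95827))) = 3179595/2076871 + 423*(-I*√95827/191654)/5 = 3179595/2076871 - 423*I*√95827/958270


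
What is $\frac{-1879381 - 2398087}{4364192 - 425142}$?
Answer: $- \frac{2138734}{1969525} \approx -1.0859$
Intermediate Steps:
$\frac{-1879381 - 2398087}{4364192 - 425142} = - \frac{4277468}{3939050} = \left(-4277468\right) \frac{1}{3939050} = - \frac{2138734}{1969525}$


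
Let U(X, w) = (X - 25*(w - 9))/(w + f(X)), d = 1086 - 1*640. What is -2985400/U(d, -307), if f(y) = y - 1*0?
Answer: -207485300/4173 ≈ -49721.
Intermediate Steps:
f(y) = y (f(y) = y + 0 = y)
d = 446 (d = 1086 - 640 = 446)
U(X, w) = (225 + X - 25*w)/(X + w) (U(X, w) = (X - 25*(w - 9))/(w + X) = (X - 25*(-9 + w))/(X + w) = (X + (225 - 25*w))/(X + w) = (225 + X - 25*w)/(X + w))
-2985400/U(d, -307) = -2985400*(446 - 307)/(225 + 446 - 25*(-307)) = -2985400*139/(225 + 446 + 7675) = -2985400/((1/139)*8346) = -2985400/8346/139 = -2985400*139/8346 = -207485300/4173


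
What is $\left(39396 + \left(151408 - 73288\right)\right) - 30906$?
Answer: $86610$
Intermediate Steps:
$\left(39396 + \left(151408 - 73288\right)\right) - 30906 = \left(39396 + 78120\right) - 30906 = 117516 - 30906 = 86610$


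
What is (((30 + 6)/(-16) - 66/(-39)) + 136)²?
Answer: 49603849/2704 ≈ 18345.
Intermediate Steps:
(((30 + 6)/(-16) - 66/(-39)) + 136)² = ((36*(-1/16) - 66*(-1/39)) + 136)² = ((-9/4 + 22/13) + 136)² = (-29/52 + 136)² = (7043/52)² = 49603849/2704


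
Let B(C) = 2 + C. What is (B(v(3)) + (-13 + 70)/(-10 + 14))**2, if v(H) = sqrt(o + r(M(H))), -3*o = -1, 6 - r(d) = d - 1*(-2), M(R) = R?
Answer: 12739/48 + 65*sqrt(3)/3 ≈ 302.92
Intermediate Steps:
r(d) = 4 - d (r(d) = 6 - (d - 1*(-2)) = 6 - (d + 2) = 6 - (2 + d) = 6 + (-2 - d) = 4 - d)
o = 1/3 (o = -1/3*(-1) = 1/3 ≈ 0.33333)
v(H) = sqrt(13/3 - H) (v(H) = sqrt(1/3 + (4 - H)) = sqrt(13/3 - H))
(B(v(3)) + (-13 + 70)/(-10 + 14))**2 = ((2 + sqrt(39 - 9*3)/3) + (-13 + 70)/(-10 + 14))**2 = ((2 + sqrt(39 - 27)/3) + 57/4)**2 = ((2 + sqrt(12)/3) + 57*(1/4))**2 = ((2 + (2*sqrt(3))/3) + 57/4)**2 = ((2 + 2*sqrt(3)/3) + 57/4)**2 = (65/4 + 2*sqrt(3)/3)**2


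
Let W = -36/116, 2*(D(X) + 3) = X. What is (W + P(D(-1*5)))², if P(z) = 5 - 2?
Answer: 6084/841 ≈ 7.2342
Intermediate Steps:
D(X) = -3 + X/2
W = -9/29 (W = -36*1/116 = -9/29 ≈ -0.31034)
P(z) = 3
(W + P(D(-1*5)))² = (-9/29 + 3)² = (78/29)² = 6084/841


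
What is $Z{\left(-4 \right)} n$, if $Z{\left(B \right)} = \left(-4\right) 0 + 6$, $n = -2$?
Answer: $-12$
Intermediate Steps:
$Z{\left(B \right)} = 6$ ($Z{\left(B \right)} = 0 + 6 = 6$)
$Z{\left(-4 \right)} n = 6 \left(-2\right) = -12$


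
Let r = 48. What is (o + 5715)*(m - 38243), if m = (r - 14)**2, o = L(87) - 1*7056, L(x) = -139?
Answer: 54888760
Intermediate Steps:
o = -7195 (o = -139 - 1*7056 = -139 - 7056 = -7195)
m = 1156 (m = (48 - 14)**2 = 34**2 = 1156)
(o + 5715)*(m - 38243) = (-7195 + 5715)*(1156 - 38243) = -1480*(-37087) = 54888760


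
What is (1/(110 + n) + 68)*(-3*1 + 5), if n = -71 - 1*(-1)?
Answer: 2721/20 ≈ 136.05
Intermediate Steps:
n = -70 (n = -71 + 1 = -70)
(1/(110 + n) + 68)*(-3*1 + 5) = (1/(110 - 70) + 68)*(-3*1 + 5) = (1/40 + 68)*(-3 + 5) = (1/40 + 68)*2 = (2721/40)*2 = 2721/20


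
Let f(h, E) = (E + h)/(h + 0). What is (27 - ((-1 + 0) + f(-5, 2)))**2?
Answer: 18769/25 ≈ 750.76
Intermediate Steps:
f(h, E) = (E + h)/h
(27 - ((-1 + 0) + f(-5, 2)))**2 = (27 - ((-1 + 0) + (2 - 5)/(-5)))**2 = (27 - (-1 - 1/5*(-3)))**2 = (27 - (-1 + 3/5))**2 = (27 - 1*(-2/5))**2 = (27 + 2/5)**2 = (137/5)**2 = 18769/25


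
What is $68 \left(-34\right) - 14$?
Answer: $-2326$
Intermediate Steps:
$68 \left(-34\right) - 14 = -2312 - 14 = -2326$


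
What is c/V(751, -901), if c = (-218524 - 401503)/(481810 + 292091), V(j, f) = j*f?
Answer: 620027/523660885551 ≈ 1.1840e-6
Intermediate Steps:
V(j, f) = f*j
c = -620027/773901 ≈ -0.80117
c/V(751, -901) = -620027/(773901*((-901*751))) = -620027/773901/(-676651) = -620027/773901*(-1/676651) = 620027/523660885551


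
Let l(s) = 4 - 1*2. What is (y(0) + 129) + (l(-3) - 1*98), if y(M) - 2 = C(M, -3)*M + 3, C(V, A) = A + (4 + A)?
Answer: 38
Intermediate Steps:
l(s) = 2 (l(s) = 4 - 2 = 2)
C(V, A) = 4 + 2*A
y(M) = 5 - 2*M (y(M) = 2 + ((4 + 2*(-3))*M + 3) = 2 + ((4 - 6)*M + 3) = 2 + (-2*M + 3) = 2 + (3 - 2*M) = 5 - 2*M)
(y(0) + 129) + (l(-3) - 1*98) = ((5 - 2*0) + 129) + (2 - 1*98) = ((5 + 0) + 129) + (2 - 98) = (5 + 129) - 96 = 134 - 96 = 38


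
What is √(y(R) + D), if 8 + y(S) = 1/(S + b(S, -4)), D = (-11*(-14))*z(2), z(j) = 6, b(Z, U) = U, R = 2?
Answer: √3662/2 ≈ 30.257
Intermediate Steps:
D = 924 (D = -11*(-14)*6 = 154*6 = 924)
y(S) = -8 + 1/(-4 + S) (y(S) = -8 + 1/(S - 4) = -8 + 1/(-4 + S))
√(y(R) + D) = √((33 - 8*2)/(-4 + 2) + 924) = √((33 - 16)/(-2) + 924) = √(-½*17 + 924) = √(-17/2 + 924) = √(1831/2) = √3662/2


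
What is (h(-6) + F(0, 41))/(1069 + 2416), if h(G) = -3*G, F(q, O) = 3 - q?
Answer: 21/3485 ≈ 0.0060258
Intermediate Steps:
(h(-6) + F(0, 41))/(1069 + 2416) = (-3*(-6) + (3 - 1*0))/(1069 + 2416) = (18 + (3 + 0))/3485 = (18 + 3)*(1/3485) = 21*(1/3485) = 21/3485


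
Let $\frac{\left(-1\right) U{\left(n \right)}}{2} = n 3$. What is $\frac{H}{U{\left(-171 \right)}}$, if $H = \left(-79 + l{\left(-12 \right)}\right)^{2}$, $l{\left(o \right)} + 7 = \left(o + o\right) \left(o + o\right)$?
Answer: $\frac{120050}{513} \approx 234.02$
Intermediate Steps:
$U{\left(n \right)} = - 6 n$ ($U{\left(n \right)} = - 2 n 3 = - 2 \cdot 3 n = - 6 n$)
$l{\left(o \right)} = -7 + 4 o^{2}$ ($l{\left(o \right)} = -7 + \left(o + o\right) \left(o + o\right) = -7 + 2 o 2 o = -7 + 4 o^{2}$)
$H = 240100$ ($H = \left(-79 - \left(7 - 4 \left(-12\right)^{2}\right)\right)^{2} = \left(-79 + \left(-7 + 4 \cdot 144\right)\right)^{2} = \left(-79 + \left(-7 + 576\right)\right)^{2} = \left(-79 + 569\right)^{2} = 490^{2} = 240100$)
$\frac{H}{U{\left(-171 \right)}} = \frac{240100}{\left(-6\right) \left(-171\right)} = \frac{240100}{1026} = 240100 \cdot \frac{1}{1026} = \frac{120050}{513}$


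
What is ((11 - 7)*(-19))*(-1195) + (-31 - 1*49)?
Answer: 90740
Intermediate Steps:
((11 - 7)*(-19))*(-1195) + (-31 - 1*49) = (4*(-19))*(-1195) + (-31 - 49) = -76*(-1195) - 80 = 90820 - 80 = 90740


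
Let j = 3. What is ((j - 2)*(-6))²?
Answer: 36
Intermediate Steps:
((j - 2)*(-6))² = ((3 - 2)*(-6))² = (1*(-6))² = (-6)² = 36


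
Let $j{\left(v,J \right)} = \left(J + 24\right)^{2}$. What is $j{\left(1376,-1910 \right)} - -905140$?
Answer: $4462136$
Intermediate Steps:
$j{\left(v,J \right)} = \left(24 + J\right)^{2}$
$j{\left(1376,-1910 \right)} - -905140 = \left(24 - 1910\right)^{2} - -905140 = \left(-1886\right)^{2} + 905140 = 3556996 + 905140 = 4462136$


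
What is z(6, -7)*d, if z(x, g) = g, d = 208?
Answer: -1456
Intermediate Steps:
z(6, -7)*d = -7*208 = -1456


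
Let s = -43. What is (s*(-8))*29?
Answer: 9976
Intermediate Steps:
(s*(-8))*29 = -43*(-8)*29 = 344*29 = 9976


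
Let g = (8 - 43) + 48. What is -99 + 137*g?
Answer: 1682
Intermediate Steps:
g = 13 (g = -35 + 48 = 13)
-99 + 137*g = -99 + 137*13 = -99 + 1781 = 1682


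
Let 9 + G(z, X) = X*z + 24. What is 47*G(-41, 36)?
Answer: -68667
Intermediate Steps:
G(z, X) = 15 + X*z (G(z, X) = -9 + (X*z + 24) = -9 + (24 + X*z) = 15 + X*z)
47*G(-41, 36) = 47*(15 + 36*(-41)) = 47*(15 - 1476) = 47*(-1461) = -68667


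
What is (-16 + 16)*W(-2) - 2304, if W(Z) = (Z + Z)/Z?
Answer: -2304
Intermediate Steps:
W(Z) = 2 (W(Z) = (2*Z)/Z = 2)
(-16 + 16)*W(-2) - 2304 = (-16 + 16)*2 - 2304 = 0*2 - 2304 = 0 - 2304 = -2304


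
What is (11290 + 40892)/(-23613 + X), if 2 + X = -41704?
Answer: -17394/21773 ≈ -0.79888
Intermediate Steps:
X = -41706 (X = -2 - 41704 = -41706)
(11290 + 40892)/(-23613 + X) = (11290 + 40892)/(-23613 - 41706) = 52182/(-65319) = 52182*(-1/65319) = -17394/21773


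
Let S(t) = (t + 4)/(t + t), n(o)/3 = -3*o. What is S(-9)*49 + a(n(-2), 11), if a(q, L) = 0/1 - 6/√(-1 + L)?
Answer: 245/18 - 3*√10/5 ≈ 11.714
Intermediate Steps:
n(o) = -9*o (n(o) = 3*(-3*o) = -9*o)
a(q, L) = -6/√(-1 + L) (a(q, L) = 0*1 - 6/√(-1 + L) = 0 - 6/√(-1 + L) = -6/√(-1 + L))
S(t) = (4 + t)/(2*t) (S(t) = (4 + t)/((2*t)) = (4 + t)*(1/(2*t)) = (4 + t)/(2*t))
S(-9)*49 + a(n(-2), 11) = ((½)*(4 - 9)/(-9))*49 - 6/√(-1 + 11) = ((½)*(-⅑)*(-5))*49 - 3*√10/5 = (5/18)*49 - 3*√10/5 = 245/18 - 3*√10/5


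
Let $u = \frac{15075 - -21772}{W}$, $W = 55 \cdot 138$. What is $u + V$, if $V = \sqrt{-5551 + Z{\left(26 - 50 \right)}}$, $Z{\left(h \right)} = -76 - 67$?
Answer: $\frac{36847}{7590} + i \sqrt{5694} \approx 4.8547 + 75.459 i$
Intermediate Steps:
$Z{\left(h \right)} = -143$ ($Z{\left(h \right)} = -76 - 67 = -143$)
$W = 7590$
$u = \frac{36847}{7590}$ ($u = \frac{15075 - -21772}{7590} = \left(15075 + 21772\right) \frac{1}{7590} = 36847 \cdot \frac{1}{7590} = \frac{36847}{7590} \approx 4.8547$)
$V = i \sqrt{5694}$ ($V = \sqrt{-5551 - 143} = \sqrt{-5694} = i \sqrt{5694} \approx 75.459 i$)
$u + V = \frac{36847}{7590} + i \sqrt{5694}$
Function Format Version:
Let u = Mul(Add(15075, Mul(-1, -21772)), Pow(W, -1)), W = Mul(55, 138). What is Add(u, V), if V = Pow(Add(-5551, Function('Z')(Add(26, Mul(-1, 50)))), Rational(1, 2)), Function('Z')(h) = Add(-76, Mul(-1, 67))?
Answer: Add(Rational(36847, 7590), Mul(I, Pow(5694, Rational(1, 2)))) ≈ Add(4.8547, Mul(75.459, I))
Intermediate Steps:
Function('Z')(h) = -143 (Function('Z')(h) = Add(-76, -67) = -143)
W = 7590
u = Rational(36847, 7590) (u = Mul(Add(15075, Mul(-1, -21772)), Pow(7590, -1)) = Mul(Add(15075, 21772), Rational(1, 7590)) = Mul(36847, Rational(1, 7590)) = Rational(36847, 7590) ≈ 4.8547)
V = Mul(I, Pow(5694, Rational(1, 2))) (V = Pow(Add(-5551, -143), Rational(1, 2)) = Pow(-5694, Rational(1, 2)) = Mul(I, Pow(5694, Rational(1, 2))) ≈ Mul(75.459, I))
Add(u, V) = Add(Rational(36847, 7590), Mul(I, Pow(5694, Rational(1, 2))))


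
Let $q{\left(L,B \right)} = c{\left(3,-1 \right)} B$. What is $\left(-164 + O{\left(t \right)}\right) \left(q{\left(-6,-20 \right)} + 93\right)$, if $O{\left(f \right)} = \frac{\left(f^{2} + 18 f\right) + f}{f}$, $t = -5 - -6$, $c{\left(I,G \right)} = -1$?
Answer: $-16272$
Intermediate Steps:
$t = 1$ ($t = -5 + 6 = 1$)
$O{\left(f \right)} = \frac{f^{2} + 19 f}{f}$
$q{\left(L,B \right)} = - B$
$\left(-164 + O{\left(t \right)}\right) \left(q{\left(-6,-20 \right)} + 93\right) = \left(-164 + \left(19 + 1\right)\right) \left(\left(-1\right) \left(-20\right) + 93\right) = \left(-164 + 20\right) \left(20 + 93\right) = \left(-144\right) 113 = -16272$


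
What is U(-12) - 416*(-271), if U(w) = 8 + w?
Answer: 112732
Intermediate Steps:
U(-12) - 416*(-271) = (8 - 12) - 416*(-271) = -4 + 112736 = 112732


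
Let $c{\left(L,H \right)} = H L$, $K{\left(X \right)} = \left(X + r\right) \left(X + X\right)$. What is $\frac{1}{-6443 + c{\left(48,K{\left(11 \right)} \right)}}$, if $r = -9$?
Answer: $- \frac{1}{4331} \approx -0.00023089$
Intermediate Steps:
$K{\left(X \right)} = 2 X \left(-9 + X\right)$ ($K{\left(X \right)} = \left(X - 9\right) \left(X + X\right) = \left(-9 + X\right) 2 X = 2 X \left(-9 + X\right)$)
$\frac{1}{-6443 + c{\left(48,K{\left(11 \right)} \right)}} = \frac{1}{-6443 + 2 \cdot 11 \left(-9 + 11\right) 48} = \frac{1}{-6443 + 2 \cdot 11 \cdot 2 \cdot 48} = \frac{1}{-6443 + 44 \cdot 48} = \frac{1}{-6443 + 2112} = \frac{1}{-4331} = - \frac{1}{4331}$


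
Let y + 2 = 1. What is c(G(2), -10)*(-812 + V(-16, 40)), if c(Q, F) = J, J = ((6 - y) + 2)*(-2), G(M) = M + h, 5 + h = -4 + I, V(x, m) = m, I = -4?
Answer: 13896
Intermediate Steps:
y = -1 (y = -2 + 1 = -1)
h = -13 (h = -5 + (-4 - 4) = -5 - 8 = -13)
G(M) = -13 + M (G(M) = M - 13 = -13 + M)
J = -18 (J = ((6 - 1*(-1)) + 2)*(-2) = ((6 + 1) + 2)*(-2) = (7 + 2)*(-2) = 9*(-2) = -18)
c(Q, F) = -18
c(G(2), -10)*(-812 + V(-16, 40)) = -18*(-812 + 40) = -18*(-772) = 13896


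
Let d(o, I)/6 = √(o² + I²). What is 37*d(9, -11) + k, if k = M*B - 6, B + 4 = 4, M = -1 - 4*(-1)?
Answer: -6 + 222*√202 ≈ 3149.2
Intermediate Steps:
M = 3 (M = -1 + 4 = 3)
B = 0 (B = -4 + 4 = 0)
d(o, I) = 6*√(I² + o²) (d(o, I) = 6*√(o² + I²) = 6*√(I² + o²))
k = -6 (k = 3*0 - 6 = 0 - 6 = -6)
37*d(9, -11) + k = 37*(6*√((-11)² + 9²)) - 6 = 37*(6*√(121 + 81)) - 6 = 37*(6*√202) - 6 = 222*√202 - 6 = -6 + 222*√202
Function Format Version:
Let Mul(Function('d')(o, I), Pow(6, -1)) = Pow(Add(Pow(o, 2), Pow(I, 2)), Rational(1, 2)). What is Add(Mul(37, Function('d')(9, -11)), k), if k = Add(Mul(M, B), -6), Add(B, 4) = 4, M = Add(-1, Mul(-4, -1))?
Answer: Add(-6, Mul(222, Pow(202, Rational(1, 2)))) ≈ 3149.2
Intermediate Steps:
M = 3 (M = Add(-1, 4) = 3)
B = 0 (B = Add(-4, 4) = 0)
Function('d')(o, I) = Mul(6, Pow(Add(Pow(I, 2), Pow(o, 2)), Rational(1, 2))) (Function('d')(o, I) = Mul(6, Pow(Add(Pow(o, 2), Pow(I, 2)), Rational(1, 2))) = Mul(6, Pow(Add(Pow(I, 2), Pow(o, 2)), Rational(1, 2))))
k = -6 (k = Add(Mul(3, 0), -6) = Add(0, -6) = -6)
Add(Mul(37, Function('d')(9, -11)), k) = Add(Mul(37, Mul(6, Pow(Add(Pow(-11, 2), Pow(9, 2)), Rational(1, 2)))), -6) = Add(Mul(37, Mul(6, Pow(Add(121, 81), Rational(1, 2)))), -6) = Add(Mul(37, Mul(6, Pow(202, Rational(1, 2)))), -6) = Add(Mul(222, Pow(202, Rational(1, 2))), -6) = Add(-6, Mul(222, Pow(202, Rational(1, 2))))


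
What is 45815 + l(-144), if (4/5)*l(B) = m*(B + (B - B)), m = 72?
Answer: 32855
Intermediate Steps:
l(B) = 90*B (l(B) = 5*(72*(B + (B - B)))/4 = 5*(72*(B + 0))/4 = 5*(72*B)/4 = 90*B)
45815 + l(-144) = 45815 + 90*(-144) = 45815 - 12960 = 32855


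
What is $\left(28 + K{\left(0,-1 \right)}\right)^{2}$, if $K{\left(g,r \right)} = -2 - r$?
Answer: $729$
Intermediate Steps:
$\left(28 + K{\left(0,-1 \right)}\right)^{2} = \left(28 - 1\right)^{2} = 27^{2} = 729$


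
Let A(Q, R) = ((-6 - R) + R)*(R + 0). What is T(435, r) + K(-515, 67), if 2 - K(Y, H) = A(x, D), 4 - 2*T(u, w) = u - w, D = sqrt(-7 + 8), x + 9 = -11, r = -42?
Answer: -457/2 ≈ -228.50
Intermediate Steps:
x = -20 (x = -9 - 11 = -20)
D = 1 (D = sqrt(1) = 1)
T(u, w) = 2 + w/2 - u/2 (T(u, w) = 2 - (u - w)/2 = 2 + (w/2 - u/2) = 2 + w/2 - u/2)
A(Q, R) = -6*R
K(Y, H) = 8 (K(Y, H) = 2 - (-6) = 2 - 1*(-6) = 2 + 6 = 8)
T(435, r) + K(-515, 67) = (2 + (1/2)*(-42) - 1/2*435) + 8 = (2 - 21 - 435/2) + 8 = -473/2 + 8 = -457/2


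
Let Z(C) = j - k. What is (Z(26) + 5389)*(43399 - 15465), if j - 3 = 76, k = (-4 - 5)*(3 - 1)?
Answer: 153245924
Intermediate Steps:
k = -18 (k = -9*2 = -18)
j = 79 (j = 3 + 76 = 79)
Z(C) = 97 (Z(C) = 79 - 1*(-18) = 79 + 18 = 97)
(Z(26) + 5389)*(43399 - 15465) = (97 + 5389)*(43399 - 15465) = 5486*27934 = 153245924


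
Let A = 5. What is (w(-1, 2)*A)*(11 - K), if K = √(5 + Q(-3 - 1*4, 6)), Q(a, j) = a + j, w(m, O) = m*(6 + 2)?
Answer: -360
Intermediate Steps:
w(m, O) = 8*m (w(m, O) = m*8 = 8*m)
K = 2 (K = √(5 + ((-3 - 1*4) + 6)) = √(5 + ((-3 - 4) + 6)) = √(5 + (-7 + 6)) = √(5 - 1) = √4 = 2)
(w(-1, 2)*A)*(11 - K) = ((8*(-1))*5)*(11 - 1*2) = (-8*5)*(11 - 2) = -40*9 = -360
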